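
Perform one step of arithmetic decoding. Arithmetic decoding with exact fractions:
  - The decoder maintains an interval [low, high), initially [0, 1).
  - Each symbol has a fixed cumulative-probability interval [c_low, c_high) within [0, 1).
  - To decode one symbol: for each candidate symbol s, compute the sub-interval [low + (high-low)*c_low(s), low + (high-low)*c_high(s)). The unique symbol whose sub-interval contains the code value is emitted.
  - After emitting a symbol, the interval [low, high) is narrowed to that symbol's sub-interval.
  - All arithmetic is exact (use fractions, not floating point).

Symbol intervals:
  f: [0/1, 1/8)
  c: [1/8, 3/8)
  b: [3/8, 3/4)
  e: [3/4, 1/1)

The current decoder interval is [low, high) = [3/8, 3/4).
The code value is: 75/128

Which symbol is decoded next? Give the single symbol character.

Answer: b

Derivation:
Interval width = high − low = 3/4 − 3/8 = 3/8
Scaled code = (code − low) / width = (75/128 − 3/8) / 3/8 = 9/16
  f: [0/1, 1/8) 
  c: [1/8, 3/8) 
  b: [3/8, 3/4) ← scaled code falls here ✓
  e: [3/4, 1/1) 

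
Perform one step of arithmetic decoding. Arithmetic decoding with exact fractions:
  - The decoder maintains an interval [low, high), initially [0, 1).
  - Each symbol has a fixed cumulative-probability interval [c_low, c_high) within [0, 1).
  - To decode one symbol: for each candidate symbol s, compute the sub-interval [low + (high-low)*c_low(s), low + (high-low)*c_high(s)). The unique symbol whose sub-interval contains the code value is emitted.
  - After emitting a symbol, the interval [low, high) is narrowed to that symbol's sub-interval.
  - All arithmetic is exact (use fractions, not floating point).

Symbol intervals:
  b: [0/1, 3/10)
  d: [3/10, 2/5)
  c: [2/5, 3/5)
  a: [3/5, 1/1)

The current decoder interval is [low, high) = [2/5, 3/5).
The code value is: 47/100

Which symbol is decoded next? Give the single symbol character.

Answer: d

Derivation:
Interval width = high − low = 3/5 − 2/5 = 1/5
Scaled code = (code − low) / width = (47/100 − 2/5) / 1/5 = 7/20
  b: [0/1, 3/10) 
  d: [3/10, 2/5) ← scaled code falls here ✓
  c: [2/5, 3/5) 
  a: [3/5, 1/1) 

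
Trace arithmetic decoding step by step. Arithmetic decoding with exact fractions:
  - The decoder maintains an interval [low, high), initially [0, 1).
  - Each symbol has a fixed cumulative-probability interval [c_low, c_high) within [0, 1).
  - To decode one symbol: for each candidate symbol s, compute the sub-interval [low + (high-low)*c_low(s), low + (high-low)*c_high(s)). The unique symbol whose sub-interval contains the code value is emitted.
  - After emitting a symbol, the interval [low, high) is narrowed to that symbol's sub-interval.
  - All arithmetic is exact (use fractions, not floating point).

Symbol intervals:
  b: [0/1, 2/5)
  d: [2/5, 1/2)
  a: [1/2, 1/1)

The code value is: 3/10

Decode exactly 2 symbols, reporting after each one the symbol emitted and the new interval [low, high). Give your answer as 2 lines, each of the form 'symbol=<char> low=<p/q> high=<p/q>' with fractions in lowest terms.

Step 1: interval [0/1, 1/1), width = 1/1 - 0/1 = 1/1
  'b': [0/1 + 1/1*0/1, 0/1 + 1/1*2/5) = [0/1, 2/5) <- contains code 3/10
  'd': [0/1 + 1/1*2/5, 0/1 + 1/1*1/2) = [2/5, 1/2)
  'a': [0/1 + 1/1*1/2, 0/1 + 1/1*1/1) = [1/2, 1/1)
  emit 'b', narrow to [0/1, 2/5)
Step 2: interval [0/1, 2/5), width = 2/5 - 0/1 = 2/5
  'b': [0/1 + 2/5*0/1, 0/1 + 2/5*2/5) = [0/1, 4/25)
  'd': [0/1 + 2/5*2/5, 0/1 + 2/5*1/2) = [4/25, 1/5)
  'a': [0/1 + 2/5*1/2, 0/1 + 2/5*1/1) = [1/5, 2/5) <- contains code 3/10
  emit 'a', narrow to [1/5, 2/5)

Answer: symbol=b low=0/1 high=2/5
symbol=a low=1/5 high=2/5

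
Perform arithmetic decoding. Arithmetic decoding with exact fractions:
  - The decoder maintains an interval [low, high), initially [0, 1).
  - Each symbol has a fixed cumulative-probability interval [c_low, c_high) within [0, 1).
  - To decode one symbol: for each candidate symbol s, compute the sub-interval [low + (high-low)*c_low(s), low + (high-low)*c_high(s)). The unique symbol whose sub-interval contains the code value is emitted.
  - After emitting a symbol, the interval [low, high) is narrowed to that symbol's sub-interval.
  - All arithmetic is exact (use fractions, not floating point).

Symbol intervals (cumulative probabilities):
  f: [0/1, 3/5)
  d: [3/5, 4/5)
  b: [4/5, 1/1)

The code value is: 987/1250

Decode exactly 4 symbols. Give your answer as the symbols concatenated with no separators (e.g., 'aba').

Answer: dbdd

Derivation:
Step 1: interval [0/1, 1/1), width = 1/1 - 0/1 = 1/1
  'f': [0/1 + 1/1*0/1, 0/1 + 1/1*3/5) = [0/1, 3/5)
  'd': [0/1 + 1/1*3/5, 0/1 + 1/1*4/5) = [3/5, 4/5) <- contains code 987/1250
  'b': [0/1 + 1/1*4/5, 0/1 + 1/1*1/1) = [4/5, 1/1)
  emit 'd', narrow to [3/5, 4/5)
Step 2: interval [3/5, 4/5), width = 4/5 - 3/5 = 1/5
  'f': [3/5 + 1/5*0/1, 3/5 + 1/5*3/5) = [3/5, 18/25)
  'd': [3/5 + 1/5*3/5, 3/5 + 1/5*4/5) = [18/25, 19/25)
  'b': [3/5 + 1/5*4/5, 3/5 + 1/5*1/1) = [19/25, 4/5) <- contains code 987/1250
  emit 'b', narrow to [19/25, 4/5)
Step 3: interval [19/25, 4/5), width = 4/5 - 19/25 = 1/25
  'f': [19/25 + 1/25*0/1, 19/25 + 1/25*3/5) = [19/25, 98/125)
  'd': [19/25 + 1/25*3/5, 19/25 + 1/25*4/5) = [98/125, 99/125) <- contains code 987/1250
  'b': [19/25 + 1/25*4/5, 19/25 + 1/25*1/1) = [99/125, 4/5)
  emit 'd', narrow to [98/125, 99/125)
Step 4: interval [98/125, 99/125), width = 99/125 - 98/125 = 1/125
  'f': [98/125 + 1/125*0/1, 98/125 + 1/125*3/5) = [98/125, 493/625)
  'd': [98/125 + 1/125*3/5, 98/125 + 1/125*4/5) = [493/625, 494/625) <- contains code 987/1250
  'b': [98/125 + 1/125*4/5, 98/125 + 1/125*1/1) = [494/625, 99/125)
  emit 'd', narrow to [493/625, 494/625)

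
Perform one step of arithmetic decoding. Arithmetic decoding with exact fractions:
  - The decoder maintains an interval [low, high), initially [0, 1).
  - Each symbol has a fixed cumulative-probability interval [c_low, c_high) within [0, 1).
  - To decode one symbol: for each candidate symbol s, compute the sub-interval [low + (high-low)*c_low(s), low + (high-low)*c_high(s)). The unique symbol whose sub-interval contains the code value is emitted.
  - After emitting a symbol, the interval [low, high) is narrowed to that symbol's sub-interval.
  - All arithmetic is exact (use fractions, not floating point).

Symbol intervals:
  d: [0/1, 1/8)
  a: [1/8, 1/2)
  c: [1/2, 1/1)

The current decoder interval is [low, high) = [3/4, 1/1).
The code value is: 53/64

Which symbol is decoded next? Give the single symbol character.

Interval width = high − low = 1/1 − 3/4 = 1/4
Scaled code = (code − low) / width = (53/64 − 3/4) / 1/4 = 5/16
  d: [0/1, 1/8) 
  a: [1/8, 1/2) ← scaled code falls here ✓
  c: [1/2, 1/1) 

Answer: a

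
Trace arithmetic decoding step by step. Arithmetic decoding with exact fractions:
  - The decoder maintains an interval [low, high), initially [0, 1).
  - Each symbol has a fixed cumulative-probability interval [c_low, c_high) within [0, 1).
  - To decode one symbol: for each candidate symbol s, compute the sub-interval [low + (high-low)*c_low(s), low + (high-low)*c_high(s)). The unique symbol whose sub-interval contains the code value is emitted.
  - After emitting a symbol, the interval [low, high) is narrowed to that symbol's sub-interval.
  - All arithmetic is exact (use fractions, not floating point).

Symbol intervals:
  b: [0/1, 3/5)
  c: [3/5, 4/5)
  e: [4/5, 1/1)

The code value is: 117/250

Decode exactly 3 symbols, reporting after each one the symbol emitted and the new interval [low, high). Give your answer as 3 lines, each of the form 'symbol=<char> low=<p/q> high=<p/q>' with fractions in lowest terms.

Step 1: interval [0/1, 1/1), width = 1/1 - 0/1 = 1/1
  'b': [0/1 + 1/1*0/1, 0/1 + 1/1*3/5) = [0/1, 3/5) <- contains code 117/250
  'c': [0/1 + 1/1*3/5, 0/1 + 1/1*4/5) = [3/5, 4/5)
  'e': [0/1 + 1/1*4/5, 0/1 + 1/1*1/1) = [4/5, 1/1)
  emit 'b', narrow to [0/1, 3/5)
Step 2: interval [0/1, 3/5), width = 3/5 - 0/1 = 3/5
  'b': [0/1 + 3/5*0/1, 0/1 + 3/5*3/5) = [0/1, 9/25)
  'c': [0/1 + 3/5*3/5, 0/1 + 3/5*4/5) = [9/25, 12/25) <- contains code 117/250
  'e': [0/1 + 3/5*4/5, 0/1 + 3/5*1/1) = [12/25, 3/5)
  emit 'c', narrow to [9/25, 12/25)
Step 3: interval [9/25, 12/25), width = 12/25 - 9/25 = 3/25
  'b': [9/25 + 3/25*0/1, 9/25 + 3/25*3/5) = [9/25, 54/125)
  'c': [9/25 + 3/25*3/5, 9/25 + 3/25*4/5) = [54/125, 57/125)
  'e': [9/25 + 3/25*4/5, 9/25 + 3/25*1/1) = [57/125, 12/25) <- contains code 117/250
  emit 'e', narrow to [57/125, 12/25)

Answer: symbol=b low=0/1 high=3/5
symbol=c low=9/25 high=12/25
symbol=e low=57/125 high=12/25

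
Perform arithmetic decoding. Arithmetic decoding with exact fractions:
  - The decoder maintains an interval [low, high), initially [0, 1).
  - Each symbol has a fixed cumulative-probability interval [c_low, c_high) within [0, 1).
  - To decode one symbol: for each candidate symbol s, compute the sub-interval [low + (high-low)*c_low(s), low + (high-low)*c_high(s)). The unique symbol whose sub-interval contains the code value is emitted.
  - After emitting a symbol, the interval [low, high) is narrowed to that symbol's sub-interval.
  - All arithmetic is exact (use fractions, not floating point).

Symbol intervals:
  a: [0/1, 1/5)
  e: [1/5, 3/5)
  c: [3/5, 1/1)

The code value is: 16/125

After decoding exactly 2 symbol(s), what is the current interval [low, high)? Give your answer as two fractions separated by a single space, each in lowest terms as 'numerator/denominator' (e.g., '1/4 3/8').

Step 1: interval [0/1, 1/1), width = 1/1 - 0/1 = 1/1
  'a': [0/1 + 1/1*0/1, 0/1 + 1/1*1/5) = [0/1, 1/5) <- contains code 16/125
  'e': [0/1 + 1/1*1/5, 0/1 + 1/1*3/5) = [1/5, 3/5)
  'c': [0/1 + 1/1*3/5, 0/1 + 1/1*1/1) = [3/5, 1/1)
  emit 'a', narrow to [0/1, 1/5)
Step 2: interval [0/1, 1/5), width = 1/5 - 0/1 = 1/5
  'a': [0/1 + 1/5*0/1, 0/1 + 1/5*1/5) = [0/1, 1/25)
  'e': [0/1 + 1/5*1/5, 0/1 + 1/5*3/5) = [1/25, 3/25)
  'c': [0/1 + 1/5*3/5, 0/1 + 1/5*1/1) = [3/25, 1/5) <- contains code 16/125
  emit 'c', narrow to [3/25, 1/5)

Answer: 3/25 1/5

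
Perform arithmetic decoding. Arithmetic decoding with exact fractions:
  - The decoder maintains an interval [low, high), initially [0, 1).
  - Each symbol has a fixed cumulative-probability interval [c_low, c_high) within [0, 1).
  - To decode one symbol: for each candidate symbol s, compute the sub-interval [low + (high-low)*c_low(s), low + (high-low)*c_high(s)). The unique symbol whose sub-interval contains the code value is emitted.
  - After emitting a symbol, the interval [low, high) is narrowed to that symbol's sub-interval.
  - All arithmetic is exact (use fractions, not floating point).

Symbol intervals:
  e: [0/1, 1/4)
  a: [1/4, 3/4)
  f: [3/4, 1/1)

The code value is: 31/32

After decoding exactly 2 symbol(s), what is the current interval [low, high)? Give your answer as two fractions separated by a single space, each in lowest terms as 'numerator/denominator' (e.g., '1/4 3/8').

Answer: 15/16 1/1

Derivation:
Step 1: interval [0/1, 1/1), width = 1/1 - 0/1 = 1/1
  'e': [0/1 + 1/1*0/1, 0/1 + 1/1*1/4) = [0/1, 1/4)
  'a': [0/1 + 1/1*1/4, 0/1 + 1/1*3/4) = [1/4, 3/4)
  'f': [0/1 + 1/1*3/4, 0/1 + 1/1*1/1) = [3/4, 1/1) <- contains code 31/32
  emit 'f', narrow to [3/4, 1/1)
Step 2: interval [3/4, 1/1), width = 1/1 - 3/4 = 1/4
  'e': [3/4 + 1/4*0/1, 3/4 + 1/4*1/4) = [3/4, 13/16)
  'a': [3/4 + 1/4*1/4, 3/4 + 1/4*3/4) = [13/16, 15/16)
  'f': [3/4 + 1/4*3/4, 3/4 + 1/4*1/1) = [15/16, 1/1) <- contains code 31/32
  emit 'f', narrow to [15/16, 1/1)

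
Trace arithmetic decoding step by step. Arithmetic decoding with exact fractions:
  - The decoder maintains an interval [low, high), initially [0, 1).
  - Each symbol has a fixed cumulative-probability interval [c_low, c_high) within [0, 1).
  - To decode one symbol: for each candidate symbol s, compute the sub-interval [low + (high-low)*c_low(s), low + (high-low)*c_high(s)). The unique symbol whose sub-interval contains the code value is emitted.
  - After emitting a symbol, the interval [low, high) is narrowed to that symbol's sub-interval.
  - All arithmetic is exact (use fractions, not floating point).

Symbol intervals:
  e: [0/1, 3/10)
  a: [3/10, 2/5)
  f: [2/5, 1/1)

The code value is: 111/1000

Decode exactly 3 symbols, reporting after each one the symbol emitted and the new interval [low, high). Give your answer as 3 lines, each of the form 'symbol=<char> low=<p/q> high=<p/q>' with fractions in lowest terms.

Step 1: interval [0/1, 1/1), width = 1/1 - 0/1 = 1/1
  'e': [0/1 + 1/1*0/1, 0/1 + 1/1*3/10) = [0/1, 3/10) <- contains code 111/1000
  'a': [0/1 + 1/1*3/10, 0/1 + 1/1*2/5) = [3/10, 2/5)
  'f': [0/1 + 1/1*2/5, 0/1 + 1/1*1/1) = [2/5, 1/1)
  emit 'e', narrow to [0/1, 3/10)
Step 2: interval [0/1, 3/10), width = 3/10 - 0/1 = 3/10
  'e': [0/1 + 3/10*0/1, 0/1 + 3/10*3/10) = [0/1, 9/100)
  'a': [0/1 + 3/10*3/10, 0/1 + 3/10*2/5) = [9/100, 3/25) <- contains code 111/1000
  'f': [0/1 + 3/10*2/5, 0/1 + 3/10*1/1) = [3/25, 3/10)
  emit 'a', narrow to [9/100, 3/25)
Step 3: interval [9/100, 3/25), width = 3/25 - 9/100 = 3/100
  'e': [9/100 + 3/100*0/1, 9/100 + 3/100*3/10) = [9/100, 99/1000)
  'a': [9/100 + 3/100*3/10, 9/100 + 3/100*2/5) = [99/1000, 51/500)
  'f': [9/100 + 3/100*2/5, 9/100 + 3/100*1/1) = [51/500, 3/25) <- contains code 111/1000
  emit 'f', narrow to [51/500, 3/25)

Answer: symbol=e low=0/1 high=3/10
symbol=a low=9/100 high=3/25
symbol=f low=51/500 high=3/25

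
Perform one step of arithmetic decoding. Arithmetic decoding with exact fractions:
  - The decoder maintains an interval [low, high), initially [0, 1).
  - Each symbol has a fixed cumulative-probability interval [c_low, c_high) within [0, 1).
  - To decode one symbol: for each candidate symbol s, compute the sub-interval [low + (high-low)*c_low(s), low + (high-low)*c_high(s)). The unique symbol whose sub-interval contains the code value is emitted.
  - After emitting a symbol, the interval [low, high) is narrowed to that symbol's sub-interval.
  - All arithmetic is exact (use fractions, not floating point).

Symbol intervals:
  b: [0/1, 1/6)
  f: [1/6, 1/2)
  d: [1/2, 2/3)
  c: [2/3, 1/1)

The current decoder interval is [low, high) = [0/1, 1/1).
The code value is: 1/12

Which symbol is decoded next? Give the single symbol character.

Interval width = high − low = 1/1 − 0/1 = 1/1
Scaled code = (code − low) / width = (1/12 − 0/1) / 1/1 = 1/12
  b: [0/1, 1/6) ← scaled code falls here ✓
  f: [1/6, 1/2) 
  d: [1/2, 2/3) 
  c: [2/3, 1/1) 

Answer: b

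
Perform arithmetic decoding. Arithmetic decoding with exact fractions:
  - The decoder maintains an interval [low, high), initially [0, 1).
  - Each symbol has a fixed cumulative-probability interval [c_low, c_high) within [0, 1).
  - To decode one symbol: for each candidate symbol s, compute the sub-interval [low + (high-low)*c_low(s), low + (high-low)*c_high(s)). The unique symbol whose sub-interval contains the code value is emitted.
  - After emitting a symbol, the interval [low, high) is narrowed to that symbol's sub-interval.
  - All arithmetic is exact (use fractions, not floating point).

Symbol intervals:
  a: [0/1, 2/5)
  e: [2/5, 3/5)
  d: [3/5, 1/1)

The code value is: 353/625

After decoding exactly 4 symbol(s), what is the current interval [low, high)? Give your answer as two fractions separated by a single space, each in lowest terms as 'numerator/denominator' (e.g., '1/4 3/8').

Step 1: interval [0/1, 1/1), width = 1/1 - 0/1 = 1/1
  'a': [0/1 + 1/1*0/1, 0/1 + 1/1*2/5) = [0/1, 2/5)
  'e': [0/1 + 1/1*2/5, 0/1 + 1/1*3/5) = [2/5, 3/5) <- contains code 353/625
  'd': [0/1 + 1/1*3/5, 0/1 + 1/1*1/1) = [3/5, 1/1)
  emit 'e', narrow to [2/5, 3/5)
Step 2: interval [2/5, 3/5), width = 3/5 - 2/5 = 1/5
  'a': [2/5 + 1/5*0/1, 2/5 + 1/5*2/5) = [2/5, 12/25)
  'e': [2/5 + 1/5*2/5, 2/5 + 1/5*3/5) = [12/25, 13/25)
  'd': [2/5 + 1/5*3/5, 2/5 + 1/5*1/1) = [13/25, 3/5) <- contains code 353/625
  emit 'd', narrow to [13/25, 3/5)
Step 3: interval [13/25, 3/5), width = 3/5 - 13/25 = 2/25
  'a': [13/25 + 2/25*0/1, 13/25 + 2/25*2/5) = [13/25, 69/125)
  'e': [13/25 + 2/25*2/5, 13/25 + 2/25*3/5) = [69/125, 71/125) <- contains code 353/625
  'd': [13/25 + 2/25*3/5, 13/25 + 2/25*1/1) = [71/125, 3/5)
  emit 'e', narrow to [69/125, 71/125)
Step 4: interval [69/125, 71/125), width = 71/125 - 69/125 = 2/125
  'a': [69/125 + 2/125*0/1, 69/125 + 2/125*2/5) = [69/125, 349/625)
  'e': [69/125 + 2/125*2/5, 69/125 + 2/125*3/5) = [349/625, 351/625)
  'd': [69/125 + 2/125*3/5, 69/125 + 2/125*1/1) = [351/625, 71/125) <- contains code 353/625
  emit 'd', narrow to [351/625, 71/125)

Answer: 351/625 71/125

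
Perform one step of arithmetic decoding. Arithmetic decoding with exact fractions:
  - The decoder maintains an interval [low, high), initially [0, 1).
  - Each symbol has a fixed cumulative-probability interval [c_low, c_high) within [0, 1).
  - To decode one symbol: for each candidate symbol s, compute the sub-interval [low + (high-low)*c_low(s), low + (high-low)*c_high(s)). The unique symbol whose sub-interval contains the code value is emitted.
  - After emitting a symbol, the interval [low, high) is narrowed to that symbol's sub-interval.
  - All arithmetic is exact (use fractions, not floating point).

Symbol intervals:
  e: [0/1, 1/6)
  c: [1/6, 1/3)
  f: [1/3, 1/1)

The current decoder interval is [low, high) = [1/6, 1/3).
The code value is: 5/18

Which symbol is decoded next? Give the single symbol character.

Answer: f

Derivation:
Interval width = high − low = 1/3 − 1/6 = 1/6
Scaled code = (code − low) / width = (5/18 − 1/6) / 1/6 = 2/3
  e: [0/1, 1/6) 
  c: [1/6, 1/3) 
  f: [1/3, 1/1) ← scaled code falls here ✓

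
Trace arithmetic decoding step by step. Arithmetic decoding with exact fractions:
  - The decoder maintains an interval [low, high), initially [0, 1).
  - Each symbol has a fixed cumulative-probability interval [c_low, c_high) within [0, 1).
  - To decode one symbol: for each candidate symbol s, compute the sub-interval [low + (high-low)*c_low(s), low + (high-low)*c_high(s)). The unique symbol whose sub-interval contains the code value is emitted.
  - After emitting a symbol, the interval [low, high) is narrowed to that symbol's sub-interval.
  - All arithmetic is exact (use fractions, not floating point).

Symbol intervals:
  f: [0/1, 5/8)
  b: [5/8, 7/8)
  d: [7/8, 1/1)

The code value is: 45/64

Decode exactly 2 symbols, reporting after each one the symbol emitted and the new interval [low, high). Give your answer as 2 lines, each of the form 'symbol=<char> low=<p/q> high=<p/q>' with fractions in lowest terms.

Answer: symbol=b low=5/8 high=7/8
symbol=f low=5/8 high=25/32

Derivation:
Step 1: interval [0/1, 1/1), width = 1/1 - 0/1 = 1/1
  'f': [0/1 + 1/1*0/1, 0/1 + 1/1*5/8) = [0/1, 5/8)
  'b': [0/1 + 1/1*5/8, 0/1 + 1/1*7/8) = [5/8, 7/8) <- contains code 45/64
  'd': [0/1 + 1/1*7/8, 0/1 + 1/1*1/1) = [7/8, 1/1)
  emit 'b', narrow to [5/8, 7/8)
Step 2: interval [5/8, 7/8), width = 7/8 - 5/8 = 1/4
  'f': [5/8 + 1/4*0/1, 5/8 + 1/4*5/8) = [5/8, 25/32) <- contains code 45/64
  'b': [5/8 + 1/4*5/8, 5/8 + 1/4*7/8) = [25/32, 27/32)
  'd': [5/8 + 1/4*7/8, 5/8 + 1/4*1/1) = [27/32, 7/8)
  emit 'f', narrow to [5/8, 25/32)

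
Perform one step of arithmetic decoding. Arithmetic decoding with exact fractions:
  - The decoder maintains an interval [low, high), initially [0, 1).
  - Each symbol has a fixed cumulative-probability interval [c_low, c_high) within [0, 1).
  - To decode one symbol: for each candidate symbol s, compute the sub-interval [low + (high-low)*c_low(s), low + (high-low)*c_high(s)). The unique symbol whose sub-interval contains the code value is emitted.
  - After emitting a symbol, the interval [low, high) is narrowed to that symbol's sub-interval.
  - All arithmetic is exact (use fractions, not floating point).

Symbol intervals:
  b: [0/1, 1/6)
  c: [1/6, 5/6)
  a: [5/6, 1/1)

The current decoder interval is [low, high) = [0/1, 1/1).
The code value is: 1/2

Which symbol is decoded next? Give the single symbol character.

Interval width = high − low = 1/1 − 0/1 = 1/1
Scaled code = (code − low) / width = (1/2 − 0/1) / 1/1 = 1/2
  b: [0/1, 1/6) 
  c: [1/6, 5/6) ← scaled code falls here ✓
  a: [5/6, 1/1) 

Answer: c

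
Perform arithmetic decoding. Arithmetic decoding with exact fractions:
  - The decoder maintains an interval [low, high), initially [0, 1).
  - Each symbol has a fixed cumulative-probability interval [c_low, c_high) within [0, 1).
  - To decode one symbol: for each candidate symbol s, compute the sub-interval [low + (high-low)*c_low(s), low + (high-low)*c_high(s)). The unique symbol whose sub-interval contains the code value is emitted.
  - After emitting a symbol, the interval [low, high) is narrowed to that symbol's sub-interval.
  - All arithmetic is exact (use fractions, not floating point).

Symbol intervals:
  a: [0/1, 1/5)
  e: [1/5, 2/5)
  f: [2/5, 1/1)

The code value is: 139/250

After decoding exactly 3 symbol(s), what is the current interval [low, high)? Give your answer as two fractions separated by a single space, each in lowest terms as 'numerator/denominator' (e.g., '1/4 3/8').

Step 1: interval [0/1, 1/1), width = 1/1 - 0/1 = 1/1
  'a': [0/1 + 1/1*0/1, 0/1 + 1/1*1/5) = [0/1, 1/5)
  'e': [0/1 + 1/1*1/5, 0/1 + 1/1*2/5) = [1/5, 2/5)
  'f': [0/1 + 1/1*2/5, 0/1 + 1/1*1/1) = [2/5, 1/1) <- contains code 139/250
  emit 'f', narrow to [2/5, 1/1)
Step 2: interval [2/5, 1/1), width = 1/1 - 2/5 = 3/5
  'a': [2/5 + 3/5*0/1, 2/5 + 3/5*1/5) = [2/5, 13/25)
  'e': [2/5 + 3/5*1/5, 2/5 + 3/5*2/5) = [13/25, 16/25) <- contains code 139/250
  'f': [2/5 + 3/5*2/5, 2/5 + 3/5*1/1) = [16/25, 1/1)
  emit 'e', narrow to [13/25, 16/25)
Step 3: interval [13/25, 16/25), width = 16/25 - 13/25 = 3/25
  'a': [13/25 + 3/25*0/1, 13/25 + 3/25*1/5) = [13/25, 68/125)
  'e': [13/25 + 3/25*1/5, 13/25 + 3/25*2/5) = [68/125, 71/125) <- contains code 139/250
  'f': [13/25 + 3/25*2/5, 13/25 + 3/25*1/1) = [71/125, 16/25)
  emit 'e', narrow to [68/125, 71/125)

Answer: 68/125 71/125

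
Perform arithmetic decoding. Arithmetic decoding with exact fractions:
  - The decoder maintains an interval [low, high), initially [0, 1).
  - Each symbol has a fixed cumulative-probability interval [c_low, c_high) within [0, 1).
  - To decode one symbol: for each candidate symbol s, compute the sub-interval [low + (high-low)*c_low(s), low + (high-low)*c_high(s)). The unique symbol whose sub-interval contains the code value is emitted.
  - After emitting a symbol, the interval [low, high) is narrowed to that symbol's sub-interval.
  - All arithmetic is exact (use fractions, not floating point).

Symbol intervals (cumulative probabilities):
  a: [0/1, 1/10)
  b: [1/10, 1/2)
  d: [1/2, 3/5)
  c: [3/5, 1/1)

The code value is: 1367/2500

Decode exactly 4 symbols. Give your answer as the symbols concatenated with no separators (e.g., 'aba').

Step 1: interval [0/1, 1/1), width = 1/1 - 0/1 = 1/1
  'a': [0/1 + 1/1*0/1, 0/1 + 1/1*1/10) = [0/1, 1/10)
  'b': [0/1 + 1/1*1/10, 0/1 + 1/1*1/2) = [1/10, 1/2)
  'd': [0/1 + 1/1*1/2, 0/1 + 1/1*3/5) = [1/2, 3/5) <- contains code 1367/2500
  'c': [0/1 + 1/1*3/5, 0/1 + 1/1*1/1) = [3/5, 1/1)
  emit 'd', narrow to [1/2, 3/5)
Step 2: interval [1/2, 3/5), width = 3/5 - 1/2 = 1/10
  'a': [1/2 + 1/10*0/1, 1/2 + 1/10*1/10) = [1/2, 51/100)
  'b': [1/2 + 1/10*1/10, 1/2 + 1/10*1/2) = [51/100, 11/20) <- contains code 1367/2500
  'd': [1/2 + 1/10*1/2, 1/2 + 1/10*3/5) = [11/20, 14/25)
  'c': [1/2 + 1/10*3/5, 1/2 + 1/10*1/1) = [14/25, 3/5)
  emit 'b', narrow to [51/100, 11/20)
Step 3: interval [51/100, 11/20), width = 11/20 - 51/100 = 1/25
  'a': [51/100 + 1/25*0/1, 51/100 + 1/25*1/10) = [51/100, 257/500)
  'b': [51/100 + 1/25*1/10, 51/100 + 1/25*1/2) = [257/500, 53/100)
  'd': [51/100 + 1/25*1/2, 51/100 + 1/25*3/5) = [53/100, 267/500)
  'c': [51/100 + 1/25*3/5, 51/100 + 1/25*1/1) = [267/500, 11/20) <- contains code 1367/2500
  emit 'c', narrow to [267/500, 11/20)
Step 4: interval [267/500, 11/20), width = 11/20 - 267/500 = 2/125
  'a': [267/500 + 2/125*0/1, 267/500 + 2/125*1/10) = [267/500, 1339/2500)
  'b': [267/500 + 2/125*1/10, 267/500 + 2/125*1/2) = [1339/2500, 271/500)
  'd': [267/500 + 2/125*1/2, 267/500 + 2/125*3/5) = [271/500, 1359/2500)
  'c': [267/500 + 2/125*3/5, 267/500 + 2/125*1/1) = [1359/2500, 11/20) <- contains code 1367/2500
  emit 'c', narrow to [1359/2500, 11/20)

Answer: dbcc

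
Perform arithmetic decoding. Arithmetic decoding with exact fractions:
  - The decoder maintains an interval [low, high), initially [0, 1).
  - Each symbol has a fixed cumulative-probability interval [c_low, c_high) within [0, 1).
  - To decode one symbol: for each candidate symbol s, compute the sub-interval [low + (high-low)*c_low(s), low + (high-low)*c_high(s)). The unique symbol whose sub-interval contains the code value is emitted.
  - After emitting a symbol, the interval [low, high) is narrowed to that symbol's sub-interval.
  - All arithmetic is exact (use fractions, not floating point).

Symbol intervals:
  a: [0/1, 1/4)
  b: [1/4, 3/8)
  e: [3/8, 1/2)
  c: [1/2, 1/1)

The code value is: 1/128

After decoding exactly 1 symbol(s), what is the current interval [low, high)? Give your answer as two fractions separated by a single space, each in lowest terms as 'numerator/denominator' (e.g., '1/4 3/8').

Step 1: interval [0/1, 1/1), width = 1/1 - 0/1 = 1/1
  'a': [0/1 + 1/1*0/1, 0/1 + 1/1*1/4) = [0/1, 1/4) <- contains code 1/128
  'b': [0/1 + 1/1*1/4, 0/1 + 1/1*3/8) = [1/4, 3/8)
  'e': [0/1 + 1/1*3/8, 0/1 + 1/1*1/2) = [3/8, 1/2)
  'c': [0/1 + 1/1*1/2, 0/1 + 1/1*1/1) = [1/2, 1/1)
  emit 'a', narrow to [0/1, 1/4)

Answer: 0/1 1/4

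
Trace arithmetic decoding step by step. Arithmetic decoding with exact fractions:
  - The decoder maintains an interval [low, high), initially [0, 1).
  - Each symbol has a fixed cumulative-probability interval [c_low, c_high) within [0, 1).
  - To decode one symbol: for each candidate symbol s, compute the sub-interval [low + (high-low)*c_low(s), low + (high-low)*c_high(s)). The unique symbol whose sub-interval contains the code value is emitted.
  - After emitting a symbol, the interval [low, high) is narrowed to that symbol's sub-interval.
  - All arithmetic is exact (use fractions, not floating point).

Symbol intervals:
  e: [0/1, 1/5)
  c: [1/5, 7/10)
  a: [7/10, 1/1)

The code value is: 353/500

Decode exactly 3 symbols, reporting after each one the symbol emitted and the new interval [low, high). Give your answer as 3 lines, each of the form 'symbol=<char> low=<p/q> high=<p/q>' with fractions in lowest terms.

Step 1: interval [0/1, 1/1), width = 1/1 - 0/1 = 1/1
  'e': [0/1 + 1/1*0/1, 0/1 + 1/1*1/5) = [0/1, 1/5)
  'c': [0/1 + 1/1*1/5, 0/1 + 1/1*7/10) = [1/5, 7/10)
  'a': [0/1 + 1/1*7/10, 0/1 + 1/1*1/1) = [7/10, 1/1) <- contains code 353/500
  emit 'a', narrow to [7/10, 1/1)
Step 2: interval [7/10, 1/1), width = 1/1 - 7/10 = 3/10
  'e': [7/10 + 3/10*0/1, 7/10 + 3/10*1/5) = [7/10, 19/25) <- contains code 353/500
  'c': [7/10 + 3/10*1/5, 7/10 + 3/10*7/10) = [19/25, 91/100)
  'a': [7/10 + 3/10*7/10, 7/10 + 3/10*1/1) = [91/100, 1/1)
  emit 'e', narrow to [7/10, 19/25)
Step 3: interval [7/10, 19/25), width = 19/25 - 7/10 = 3/50
  'e': [7/10 + 3/50*0/1, 7/10 + 3/50*1/5) = [7/10, 89/125) <- contains code 353/500
  'c': [7/10 + 3/50*1/5, 7/10 + 3/50*7/10) = [89/125, 371/500)
  'a': [7/10 + 3/50*7/10, 7/10 + 3/50*1/1) = [371/500, 19/25)
  emit 'e', narrow to [7/10, 89/125)

Answer: symbol=a low=7/10 high=1/1
symbol=e low=7/10 high=19/25
symbol=e low=7/10 high=89/125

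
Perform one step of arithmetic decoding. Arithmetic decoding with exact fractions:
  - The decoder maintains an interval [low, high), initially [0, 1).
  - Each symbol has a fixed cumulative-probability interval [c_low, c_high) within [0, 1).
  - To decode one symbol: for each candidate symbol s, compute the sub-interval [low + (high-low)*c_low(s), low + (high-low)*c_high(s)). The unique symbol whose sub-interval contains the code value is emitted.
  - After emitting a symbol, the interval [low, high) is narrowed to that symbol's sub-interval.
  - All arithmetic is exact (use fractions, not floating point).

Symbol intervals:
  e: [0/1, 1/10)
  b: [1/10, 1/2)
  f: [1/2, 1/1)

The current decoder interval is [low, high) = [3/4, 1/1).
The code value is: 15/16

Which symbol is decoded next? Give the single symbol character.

Interval width = high − low = 1/1 − 3/4 = 1/4
Scaled code = (code − low) / width = (15/16 − 3/4) / 1/4 = 3/4
  e: [0/1, 1/10) 
  b: [1/10, 1/2) 
  f: [1/2, 1/1) ← scaled code falls here ✓

Answer: f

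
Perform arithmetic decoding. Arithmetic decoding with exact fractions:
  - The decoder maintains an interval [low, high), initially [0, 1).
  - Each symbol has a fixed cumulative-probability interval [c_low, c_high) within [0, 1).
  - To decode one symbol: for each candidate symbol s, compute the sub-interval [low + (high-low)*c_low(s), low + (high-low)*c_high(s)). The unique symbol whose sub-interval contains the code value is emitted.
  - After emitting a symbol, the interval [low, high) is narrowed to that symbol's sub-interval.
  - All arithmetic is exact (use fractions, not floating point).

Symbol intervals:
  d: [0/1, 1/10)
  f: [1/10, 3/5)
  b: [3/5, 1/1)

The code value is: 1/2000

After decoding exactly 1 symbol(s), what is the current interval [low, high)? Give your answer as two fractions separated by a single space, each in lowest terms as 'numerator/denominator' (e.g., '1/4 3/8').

Step 1: interval [0/1, 1/1), width = 1/1 - 0/1 = 1/1
  'd': [0/1 + 1/1*0/1, 0/1 + 1/1*1/10) = [0/1, 1/10) <- contains code 1/2000
  'f': [0/1 + 1/1*1/10, 0/1 + 1/1*3/5) = [1/10, 3/5)
  'b': [0/1 + 1/1*3/5, 0/1 + 1/1*1/1) = [3/5, 1/1)
  emit 'd', narrow to [0/1, 1/10)

Answer: 0/1 1/10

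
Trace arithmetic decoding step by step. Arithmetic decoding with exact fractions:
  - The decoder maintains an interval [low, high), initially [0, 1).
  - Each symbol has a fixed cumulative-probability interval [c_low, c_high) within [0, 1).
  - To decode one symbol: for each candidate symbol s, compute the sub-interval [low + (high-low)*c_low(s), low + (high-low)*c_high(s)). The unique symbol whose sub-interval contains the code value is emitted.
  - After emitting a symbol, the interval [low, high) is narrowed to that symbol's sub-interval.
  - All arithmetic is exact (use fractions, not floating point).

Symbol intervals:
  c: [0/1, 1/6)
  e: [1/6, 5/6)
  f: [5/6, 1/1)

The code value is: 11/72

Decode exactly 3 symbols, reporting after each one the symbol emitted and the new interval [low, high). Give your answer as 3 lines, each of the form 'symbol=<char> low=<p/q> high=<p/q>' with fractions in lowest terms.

Answer: symbol=c low=0/1 high=1/6
symbol=f low=5/36 high=1/6
symbol=e low=31/216 high=35/216

Derivation:
Step 1: interval [0/1, 1/1), width = 1/1 - 0/1 = 1/1
  'c': [0/1 + 1/1*0/1, 0/1 + 1/1*1/6) = [0/1, 1/6) <- contains code 11/72
  'e': [0/1 + 1/1*1/6, 0/1 + 1/1*5/6) = [1/6, 5/6)
  'f': [0/1 + 1/1*5/6, 0/1 + 1/1*1/1) = [5/6, 1/1)
  emit 'c', narrow to [0/1, 1/6)
Step 2: interval [0/1, 1/6), width = 1/6 - 0/1 = 1/6
  'c': [0/1 + 1/6*0/1, 0/1 + 1/6*1/6) = [0/1, 1/36)
  'e': [0/1 + 1/6*1/6, 0/1 + 1/6*5/6) = [1/36, 5/36)
  'f': [0/1 + 1/6*5/6, 0/1 + 1/6*1/1) = [5/36, 1/6) <- contains code 11/72
  emit 'f', narrow to [5/36, 1/6)
Step 3: interval [5/36, 1/6), width = 1/6 - 5/36 = 1/36
  'c': [5/36 + 1/36*0/1, 5/36 + 1/36*1/6) = [5/36, 31/216)
  'e': [5/36 + 1/36*1/6, 5/36 + 1/36*5/6) = [31/216, 35/216) <- contains code 11/72
  'f': [5/36 + 1/36*5/6, 5/36 + 1/36*1/1) = [35/216, 1/6)
  emit 'e', narrow to [31/216, 35/216)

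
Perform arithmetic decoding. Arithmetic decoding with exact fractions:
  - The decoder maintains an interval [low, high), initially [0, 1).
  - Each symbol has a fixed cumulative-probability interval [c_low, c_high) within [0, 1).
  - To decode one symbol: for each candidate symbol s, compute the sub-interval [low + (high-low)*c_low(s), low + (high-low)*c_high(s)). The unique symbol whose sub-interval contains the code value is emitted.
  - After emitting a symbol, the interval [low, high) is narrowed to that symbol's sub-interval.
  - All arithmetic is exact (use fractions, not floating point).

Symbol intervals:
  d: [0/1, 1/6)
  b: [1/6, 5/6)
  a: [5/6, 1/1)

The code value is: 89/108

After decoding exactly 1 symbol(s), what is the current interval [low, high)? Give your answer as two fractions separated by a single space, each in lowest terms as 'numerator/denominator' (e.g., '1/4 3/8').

Answer: 1/6 5/6

Derivation:
Step 1: interval [0/1, 1/1), width = 1/1 - 0/1 = 1/1
  'd': [0/1 + 1/1*0/1, 0/1 + 1/1*1/6) = [0/1, 1/6)
  'b': [0/1 + 1/1*1/6, 0/1 + 1/1*5/6) = [1/6, 5/6) <- contains code 89/108
  'a': [0/1 + 1/1*5/6, 0/1 + 1/1*1/1) = [5/6, 1/1)
  emit 'b', narrow to [1/6, 5/6)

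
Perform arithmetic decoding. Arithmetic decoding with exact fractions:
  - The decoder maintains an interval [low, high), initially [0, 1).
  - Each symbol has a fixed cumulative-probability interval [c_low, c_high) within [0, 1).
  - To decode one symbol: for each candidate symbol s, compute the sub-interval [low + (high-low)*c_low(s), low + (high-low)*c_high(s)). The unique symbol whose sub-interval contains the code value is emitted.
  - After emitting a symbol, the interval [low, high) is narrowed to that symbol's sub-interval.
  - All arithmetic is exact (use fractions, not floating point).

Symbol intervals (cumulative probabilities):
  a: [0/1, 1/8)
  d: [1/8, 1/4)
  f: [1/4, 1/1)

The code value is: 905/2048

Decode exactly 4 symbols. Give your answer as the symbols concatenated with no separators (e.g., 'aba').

Step 1: interval [0/1, 1/1), width = 1/1 - 0/1 = 1/1
  'a': [0/1 + 1/1*0/1, 0/1 + 1/1*1/8) = [0/1, 1/8)
  'd': [0/1 + 1/1*1/8, 0/1 + 1/1*1/4) = [1/8, 1/4)
  'f': [0/1 + 1/1*1/4, 0/1 + 1/1*1/1) = [1/4, 1/1) <- contains code 905/2048
  emit 'f', narrow to [1/4, 1/1)
Step 2: interval [1/4, 1/1), width = 1/1 - 1/4 = 3/4
  'a': [1/4 + 3/4*0/1, 1/4 + 3/4*1/8) = [1/4, 11/32)
  'd': [1/4 + 3/4*1/8, 1/4 + 3/4*1/4) = [11/32, 7/16)
  'f': [1/4 + 3/4*1/4, 1/4 + 3/4*1/1) = [7/16, 1/1) <- contains code 905/2048
  emit 'f', narrow to [7/16, 1/1)
Step 3: interval [7/16, 1/1), width = 1/1 - 7/16 = 9/16
  'a': [7/16 + 9/16*0/1, 7/16 + 9/16*1/8) = [7/16, 65/128) <- contains code 905/2048
  'd': [7/16 + 9/16*1/8, 7/16 + 9/16*1/4) = [65/128, 37/64)
  'f': [7/16 + 9/16*1/4, 7/16 + 9/16*1/1) = [37/64, 1/1)
  emit 'a', narrow to [7/16, 65/128)
Step 4: interval [7/16, 65/128), width = 65/128 - 7/16 = 9/128
  'a': [7/16 + 9/128*0/1, 7/16 + 9/128*1/8) = [7/16, 457/1024) <- contains code 905/2048
  'd': [7/16 + 9/128*1/8, 7/16 + 9/128*1/4) = [457/1024, 233/512)
  'f': [7/16 + 9/128*1/4, 7/16 + 9/128*1/1) = [233/512, 65/128)
  emit 'a', narrow to [7/16, 457/1024)

Answer: ffaa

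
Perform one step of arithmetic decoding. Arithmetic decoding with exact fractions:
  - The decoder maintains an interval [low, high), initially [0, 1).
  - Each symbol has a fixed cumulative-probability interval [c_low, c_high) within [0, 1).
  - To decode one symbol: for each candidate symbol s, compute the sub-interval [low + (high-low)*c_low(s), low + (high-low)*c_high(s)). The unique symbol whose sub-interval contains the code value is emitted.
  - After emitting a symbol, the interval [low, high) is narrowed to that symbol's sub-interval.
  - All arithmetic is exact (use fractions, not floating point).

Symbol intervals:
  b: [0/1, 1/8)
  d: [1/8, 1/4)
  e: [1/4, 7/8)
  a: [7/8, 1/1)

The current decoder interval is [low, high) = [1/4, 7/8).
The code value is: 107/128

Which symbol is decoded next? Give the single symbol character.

Interval width = high − low = 7/8 − 1/4 = 5/8
Scaled code = (code − low) / width = (107/128 − 1/4) / 5/8 = 15/16
  b: [0/1, 1/8) 
  d: [1/8, 1/4) 
  e: [1/4, 7/8) 
  a: [7/8, 1/1) ← scaled code falls here ✓

Answer: a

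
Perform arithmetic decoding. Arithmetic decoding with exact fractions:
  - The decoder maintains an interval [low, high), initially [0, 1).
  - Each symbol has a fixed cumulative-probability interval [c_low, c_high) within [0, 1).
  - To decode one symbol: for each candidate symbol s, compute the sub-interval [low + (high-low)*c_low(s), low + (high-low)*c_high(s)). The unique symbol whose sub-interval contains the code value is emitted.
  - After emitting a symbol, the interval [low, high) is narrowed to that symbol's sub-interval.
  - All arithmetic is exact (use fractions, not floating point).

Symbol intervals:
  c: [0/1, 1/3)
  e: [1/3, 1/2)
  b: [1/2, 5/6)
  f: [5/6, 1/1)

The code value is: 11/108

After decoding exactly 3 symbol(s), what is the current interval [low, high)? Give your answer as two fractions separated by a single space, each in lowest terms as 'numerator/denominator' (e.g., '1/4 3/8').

Answer: 5/54 1/9

Derivation:
Step 1: interval [0/1, 1/1), width = 1/1 - 0/1 = 1/1
  'c': [0/1 + 1/1*0/1, 0/1 + 1/1*1/3) = [0/1, 1/3) <- contains code 11/108
  'e': [0/1 + 1/1*1/3, 0/1 + 1/1*1/2) = [1/3, 1/2)
  'b': [0/1 + 1/1*1/2, 0/1 + 1/1*5/6) = [1/2, 5/6)
  'f': [0/1 + 1/1*5/6, 0/1 + 1/1*1/1) = [5/6, 1/1)
  emit 'c', narrow to [0/1, 1/3)
Step 2: interval [0/1, 1/3), width = 1/3 - 0/1 = 1/3
  'c': [0/1 + 1/3*0/1, 0/1 + 1/3*1/3) = [0/1, 1/9) <- contains code 11/108
  'e': [0/1 + 1/3*1/3, 0/1 + 1/3*1/2) = [1/9, 1/6)
  'b': [0/1 + 1/3*1/2, 0/1 + 1/3*5/6) = [1/6, 5/18)
  'f': [0/1 + 1/3*5/6, 0/1 + 1/3*1/1) = [5/18, 1/3)
  emit 'c', narrow to [0/1, 1/9)
Step 3: interval [0/1, 1/9), width = 1/9 - 0/1 = 1/9
  'c': [0/1 + 1/9*0/1, 0/1 + 1/9*1/3) = [0/1, 1/27)
  'e': [0/1 + 1/9*1/3, 0/1 + 1/9*1/2) = [1/27, 1/18)
  'b': [0/1 + 1/9*1/2, 0/1 + 1/9*5/6) = [1/18, 5/54)
  'f': [0/1 + 1/9*5/6, 0/1 + 1/9*1/1) = [5/54, 1/9) <- contains code 11/108
  emit 'f', narrow to [5/54, 1/9)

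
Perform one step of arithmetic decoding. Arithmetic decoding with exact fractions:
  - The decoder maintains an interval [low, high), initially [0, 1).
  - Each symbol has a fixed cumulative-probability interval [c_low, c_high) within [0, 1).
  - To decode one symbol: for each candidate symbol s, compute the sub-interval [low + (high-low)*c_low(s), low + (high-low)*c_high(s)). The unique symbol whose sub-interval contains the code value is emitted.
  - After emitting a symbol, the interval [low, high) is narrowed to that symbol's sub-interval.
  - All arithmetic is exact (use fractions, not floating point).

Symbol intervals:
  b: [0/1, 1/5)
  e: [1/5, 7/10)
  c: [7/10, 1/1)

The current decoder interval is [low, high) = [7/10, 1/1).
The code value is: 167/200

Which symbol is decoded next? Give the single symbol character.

Answer: e

Derivation:
Interval width = high − low = 1/1 − 7/10 = 3/10
Scaled code = (code − low) / width = (167/200 − 7/10) / 3/10 = 9/20
  b: [0/1, 1/5) 
  e: [1/5, 7/10) ← scaled code falls here ✓
  c: [7/10, 1/1) 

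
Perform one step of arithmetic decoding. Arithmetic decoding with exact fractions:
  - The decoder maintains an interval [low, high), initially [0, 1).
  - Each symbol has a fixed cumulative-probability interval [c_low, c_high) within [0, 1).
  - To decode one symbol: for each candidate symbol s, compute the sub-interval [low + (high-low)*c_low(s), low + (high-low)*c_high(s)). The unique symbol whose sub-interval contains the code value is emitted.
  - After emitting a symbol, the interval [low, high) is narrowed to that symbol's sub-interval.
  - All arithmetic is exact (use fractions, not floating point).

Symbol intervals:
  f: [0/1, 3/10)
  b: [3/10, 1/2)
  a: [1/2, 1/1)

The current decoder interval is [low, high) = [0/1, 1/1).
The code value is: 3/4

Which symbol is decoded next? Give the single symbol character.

Interval width = high − low = 1/1 − 0/1 = 1/1
Scaled code = (code − low) / width = (3/4 − 0/1) / 1/1 = 3/4
  f: [0/1, 3/10) 
  b: [3/10, 1/2) 
  a: [1/2, 1/1) ← scaled code falls here ✓

Answer: a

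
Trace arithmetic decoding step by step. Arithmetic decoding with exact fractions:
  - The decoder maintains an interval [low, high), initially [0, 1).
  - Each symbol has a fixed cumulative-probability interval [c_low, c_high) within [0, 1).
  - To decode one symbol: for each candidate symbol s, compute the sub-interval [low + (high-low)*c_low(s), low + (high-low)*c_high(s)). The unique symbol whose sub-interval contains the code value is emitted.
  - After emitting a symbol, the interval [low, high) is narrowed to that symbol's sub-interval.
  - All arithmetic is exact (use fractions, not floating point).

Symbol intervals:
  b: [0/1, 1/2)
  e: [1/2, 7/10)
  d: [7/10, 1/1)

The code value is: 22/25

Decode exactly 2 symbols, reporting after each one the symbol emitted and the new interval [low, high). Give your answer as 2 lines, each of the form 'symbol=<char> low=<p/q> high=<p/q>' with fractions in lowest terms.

Answer: symbol=d low=7/10 high=1/1
symbol=e low=17/20 high=91/100

Derivation:
Step 1: interval [0/1, 1/1), width = 1/1 - 0/1 = 1/1
  'b': [0/1 + 1/1*0/1, 0/1 + 1/1*1/2) = [0/1, 1/2)
  'e': [0/1 + 1/1*1/2, 0/1 + 1/1*7/10) = [1/2, 7/10)
  'd': [0/1 + 1/1*7/10, 0/1 + 1/1*1/1) = [7/10, 1/1) <- contains code 22/25
  emit 'd', narrow to [7/10, 1/1)
Step 2: interval [7/10, 1/1), width = 1/1 - 7/10 = 3/10
  'b': [7/10 + 3/10*0/1, 7/10 + 3/10*1/2) = [7/10, 17/20)
  'e': [7/10 + 3/10*1/2, 7/10 + 3/10*7/10) = [17/20, 91/100) <- contains code 22/25
  'd': [7/10 + 3/10*7/10, 7/10 + 3/10*1/1) = [91/100, 1/1)
  emit 'e', narrow to [17/20, 91/100)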